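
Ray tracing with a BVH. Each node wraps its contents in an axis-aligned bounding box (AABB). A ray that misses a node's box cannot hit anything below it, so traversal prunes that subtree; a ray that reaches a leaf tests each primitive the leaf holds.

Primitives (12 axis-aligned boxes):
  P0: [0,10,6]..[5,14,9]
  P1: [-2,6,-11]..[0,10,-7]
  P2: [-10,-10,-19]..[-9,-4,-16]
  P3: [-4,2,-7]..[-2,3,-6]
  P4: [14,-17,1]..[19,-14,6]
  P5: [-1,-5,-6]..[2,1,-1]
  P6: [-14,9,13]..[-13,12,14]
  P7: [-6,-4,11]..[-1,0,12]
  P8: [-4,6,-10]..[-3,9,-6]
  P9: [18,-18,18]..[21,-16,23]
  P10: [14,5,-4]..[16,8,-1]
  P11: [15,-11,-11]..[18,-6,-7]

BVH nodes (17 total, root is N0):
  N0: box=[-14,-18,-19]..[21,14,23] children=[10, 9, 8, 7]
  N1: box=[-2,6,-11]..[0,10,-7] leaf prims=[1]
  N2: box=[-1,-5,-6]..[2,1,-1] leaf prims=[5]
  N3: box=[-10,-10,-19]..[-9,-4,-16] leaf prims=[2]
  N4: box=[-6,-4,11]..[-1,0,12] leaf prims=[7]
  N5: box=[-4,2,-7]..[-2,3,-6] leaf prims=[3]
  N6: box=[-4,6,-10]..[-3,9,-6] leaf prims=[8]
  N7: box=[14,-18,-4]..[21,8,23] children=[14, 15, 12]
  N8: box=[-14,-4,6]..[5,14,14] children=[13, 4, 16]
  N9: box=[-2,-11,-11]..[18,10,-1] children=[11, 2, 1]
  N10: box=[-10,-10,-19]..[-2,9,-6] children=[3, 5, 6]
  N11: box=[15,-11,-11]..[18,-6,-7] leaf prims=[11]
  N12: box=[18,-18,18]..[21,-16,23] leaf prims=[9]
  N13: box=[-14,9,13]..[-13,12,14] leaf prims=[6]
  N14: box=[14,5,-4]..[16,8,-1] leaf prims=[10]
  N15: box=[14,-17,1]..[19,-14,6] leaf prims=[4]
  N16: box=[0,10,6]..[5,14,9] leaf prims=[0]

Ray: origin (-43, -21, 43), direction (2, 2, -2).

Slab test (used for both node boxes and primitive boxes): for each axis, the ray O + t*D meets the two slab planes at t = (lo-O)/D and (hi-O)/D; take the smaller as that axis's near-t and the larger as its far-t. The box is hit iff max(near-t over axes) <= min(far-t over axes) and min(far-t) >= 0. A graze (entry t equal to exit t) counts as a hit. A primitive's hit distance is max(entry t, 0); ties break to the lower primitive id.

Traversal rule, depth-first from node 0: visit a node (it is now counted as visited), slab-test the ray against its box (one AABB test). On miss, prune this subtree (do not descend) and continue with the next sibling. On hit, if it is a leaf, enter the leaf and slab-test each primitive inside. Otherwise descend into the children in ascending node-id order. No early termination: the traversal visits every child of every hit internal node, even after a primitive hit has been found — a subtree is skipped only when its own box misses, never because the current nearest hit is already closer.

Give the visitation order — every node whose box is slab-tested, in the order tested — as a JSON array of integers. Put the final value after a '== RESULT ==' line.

Walk:
N0 x:[29/2,32] y:[3/2,35/2] z:[10,31] -> hit [29/2,35/2], descend [7, 8, 9, 10]
  N7 x:[57/2,32] y:[3/2,29/2] z:[10,47/2] -> miss, prune
  N8 x:[29/2,24] y:[17/2,35/2] z:[29/2,37/2] -> hit [29/2,35/2], descend [4, 13, 16]
    N4 x:[37/2,21] y:[17/2,21/2] z:[31/2,16] -> miss, prune
    N13 x:[29/2,15] y:[15,33/2] z:[29/2,15] -> hit [15,15] leaf, test {P6@t=15}
    N16 x:[43/2,24] y:[31/2,35/2] z:[17,37/2] -> miss, prune
  N9 x:[41/2,61/2] y:[5,31/2] z:[22,27] -> miss, prune
  N10 x:[33/2,41/2] y:[11/2,15] z:[49/2,31] -> miss, prune

order=[0, 7, 8, 4, 13, 16, 9, 10]  |boxes|=8  |leaves|=1  hit=P6

== RESULT ==
[0, 7, 8, 4, 13, 16, 9, 10]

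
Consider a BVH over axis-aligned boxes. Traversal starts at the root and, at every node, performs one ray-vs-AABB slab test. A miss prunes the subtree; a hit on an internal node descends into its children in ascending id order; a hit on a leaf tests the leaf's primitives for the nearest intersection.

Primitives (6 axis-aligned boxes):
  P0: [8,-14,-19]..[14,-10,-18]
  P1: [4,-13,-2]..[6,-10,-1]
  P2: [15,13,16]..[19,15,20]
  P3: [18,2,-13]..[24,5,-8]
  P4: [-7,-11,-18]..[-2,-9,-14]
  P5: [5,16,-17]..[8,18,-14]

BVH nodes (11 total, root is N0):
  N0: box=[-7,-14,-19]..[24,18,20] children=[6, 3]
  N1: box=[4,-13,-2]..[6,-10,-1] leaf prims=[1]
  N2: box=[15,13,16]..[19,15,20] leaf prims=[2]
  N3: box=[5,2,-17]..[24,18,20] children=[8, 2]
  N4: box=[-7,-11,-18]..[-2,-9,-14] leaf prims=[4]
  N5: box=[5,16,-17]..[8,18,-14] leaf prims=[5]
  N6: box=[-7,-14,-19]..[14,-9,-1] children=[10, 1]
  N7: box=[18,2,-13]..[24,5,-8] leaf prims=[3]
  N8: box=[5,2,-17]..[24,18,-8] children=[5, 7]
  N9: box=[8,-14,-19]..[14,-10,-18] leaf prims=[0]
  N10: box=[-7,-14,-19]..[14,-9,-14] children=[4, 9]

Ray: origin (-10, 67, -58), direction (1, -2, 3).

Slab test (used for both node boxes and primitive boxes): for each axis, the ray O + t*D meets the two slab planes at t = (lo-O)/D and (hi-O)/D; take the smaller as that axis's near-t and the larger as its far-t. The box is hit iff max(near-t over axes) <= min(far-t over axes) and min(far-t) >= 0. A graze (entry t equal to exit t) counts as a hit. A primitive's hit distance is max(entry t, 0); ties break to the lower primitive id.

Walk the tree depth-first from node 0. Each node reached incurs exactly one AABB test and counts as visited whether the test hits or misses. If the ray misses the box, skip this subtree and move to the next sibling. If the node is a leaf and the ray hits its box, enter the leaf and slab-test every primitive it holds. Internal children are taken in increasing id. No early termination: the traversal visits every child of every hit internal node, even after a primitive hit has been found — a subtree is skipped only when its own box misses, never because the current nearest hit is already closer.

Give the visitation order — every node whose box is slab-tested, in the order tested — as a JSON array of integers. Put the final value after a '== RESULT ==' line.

Trace the traversal:
N0 x:[3,34] y:[49/2,81/2] z:[13,26] -> hit [49/2,26], descend [3, 6]
  N3 x:[15,34] y:[49/2,65/2] z:[41/3,26] -> hit [49/2,26], descend [2, 8]
    N2 x:[25,29] y:[26,27] z:[74/3,26] -> hit [26,26] leaf, test {P2@t=26}
    N8 x:[15,34] y:[49/2,65/2] z:[41/3,50/3] -> miss, prune
  N6 x:[3,24] y:[38,81/2] z:[13,19] -> miss, prune

5 AABB tests over nodes [0, 3, 2, 8, 6]; 1 leaf entered; closest P2.

== RESULT ==
[0, 3, 2, 8, 6]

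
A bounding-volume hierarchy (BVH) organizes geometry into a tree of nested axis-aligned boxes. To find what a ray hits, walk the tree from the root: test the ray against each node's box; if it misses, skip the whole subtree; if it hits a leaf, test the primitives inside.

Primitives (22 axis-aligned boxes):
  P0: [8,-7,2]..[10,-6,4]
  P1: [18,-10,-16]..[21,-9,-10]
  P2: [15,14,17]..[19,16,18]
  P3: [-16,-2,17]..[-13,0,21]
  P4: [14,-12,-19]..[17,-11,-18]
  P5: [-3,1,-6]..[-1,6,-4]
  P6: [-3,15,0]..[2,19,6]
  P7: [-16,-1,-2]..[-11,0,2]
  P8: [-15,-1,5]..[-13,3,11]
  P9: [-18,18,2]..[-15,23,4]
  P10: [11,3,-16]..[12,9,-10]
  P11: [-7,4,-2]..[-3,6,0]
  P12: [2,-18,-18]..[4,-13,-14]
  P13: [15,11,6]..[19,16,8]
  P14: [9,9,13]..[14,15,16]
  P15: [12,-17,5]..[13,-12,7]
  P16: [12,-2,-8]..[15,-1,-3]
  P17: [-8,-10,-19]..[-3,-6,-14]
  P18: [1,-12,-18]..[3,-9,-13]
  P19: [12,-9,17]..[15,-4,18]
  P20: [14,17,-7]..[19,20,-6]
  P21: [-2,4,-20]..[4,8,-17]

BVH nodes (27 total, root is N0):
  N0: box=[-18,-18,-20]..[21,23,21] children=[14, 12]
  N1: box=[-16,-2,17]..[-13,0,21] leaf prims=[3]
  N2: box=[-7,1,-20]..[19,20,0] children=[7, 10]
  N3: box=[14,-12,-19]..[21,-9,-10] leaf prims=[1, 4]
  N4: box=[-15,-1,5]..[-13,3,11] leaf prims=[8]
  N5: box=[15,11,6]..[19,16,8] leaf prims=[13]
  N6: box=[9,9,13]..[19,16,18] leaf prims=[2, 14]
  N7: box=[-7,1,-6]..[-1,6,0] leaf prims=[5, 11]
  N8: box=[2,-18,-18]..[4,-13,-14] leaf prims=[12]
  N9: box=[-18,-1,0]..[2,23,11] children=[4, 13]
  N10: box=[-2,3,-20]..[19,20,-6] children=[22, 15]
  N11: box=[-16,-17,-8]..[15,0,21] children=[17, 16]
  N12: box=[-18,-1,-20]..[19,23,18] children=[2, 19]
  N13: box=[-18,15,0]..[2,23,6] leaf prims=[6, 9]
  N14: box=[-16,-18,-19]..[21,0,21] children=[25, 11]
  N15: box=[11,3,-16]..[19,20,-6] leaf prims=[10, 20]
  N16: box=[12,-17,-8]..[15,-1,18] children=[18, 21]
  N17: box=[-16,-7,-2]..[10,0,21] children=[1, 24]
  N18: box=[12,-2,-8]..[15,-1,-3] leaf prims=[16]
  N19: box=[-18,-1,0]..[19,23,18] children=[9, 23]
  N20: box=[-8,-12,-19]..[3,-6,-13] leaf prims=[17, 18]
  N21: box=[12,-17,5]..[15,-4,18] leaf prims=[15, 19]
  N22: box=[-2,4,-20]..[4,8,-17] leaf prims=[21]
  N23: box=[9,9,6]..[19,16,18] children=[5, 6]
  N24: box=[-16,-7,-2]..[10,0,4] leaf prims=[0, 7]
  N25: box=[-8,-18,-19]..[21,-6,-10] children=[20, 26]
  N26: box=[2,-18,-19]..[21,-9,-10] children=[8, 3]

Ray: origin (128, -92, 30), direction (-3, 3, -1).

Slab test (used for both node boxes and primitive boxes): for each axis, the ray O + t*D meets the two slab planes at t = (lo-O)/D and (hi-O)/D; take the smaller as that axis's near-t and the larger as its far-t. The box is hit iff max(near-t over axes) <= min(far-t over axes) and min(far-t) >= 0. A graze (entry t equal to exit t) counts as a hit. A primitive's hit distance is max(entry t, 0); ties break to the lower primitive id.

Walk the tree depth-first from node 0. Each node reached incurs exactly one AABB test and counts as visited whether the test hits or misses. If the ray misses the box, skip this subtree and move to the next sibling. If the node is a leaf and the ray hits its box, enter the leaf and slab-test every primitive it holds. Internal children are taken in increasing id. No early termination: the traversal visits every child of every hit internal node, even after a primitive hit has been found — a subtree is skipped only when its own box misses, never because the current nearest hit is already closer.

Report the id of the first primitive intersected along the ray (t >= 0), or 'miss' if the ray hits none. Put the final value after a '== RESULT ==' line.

Walk:
N0 x:[107/3,146/3] y:[74/3,115/3] z:[9,50] -> hit [107/3,115/3], descend [12, 14]
  N12 x:[109/3,146/3] y:[91/3,115/3] z:[12,50] -> hit [109/3,115/3], descend [2, 19]
    N2 x:[109/3,45] y:[31,112/3] z:[30,50] -> hit [109/3,112/3], descend [7, 10]
      N7 x:[43,45] y:[31,98/3] z:[30,36] -> miss, prune
      N10 x:[109/3,130/3] y:[95/3,112/3] z:[36,50] -> hit [109/3,112/3], descend [15, 22]
        N15 x:[109/3,39] y:[95/3,112/3] z:[36,46] -> hit [109/3,112/3] leaf, test {P10(miss), P20@t=109/3}
        N22 x:[124/3,130/3] y:[32,100/3] z:[47,50] -> miss, prune
    N19 x:[109/3,146/3] y:[91/3,115/3] z:[12,30] -> miss, prune
  N14 x:[107/3,48] y:[74/3,92/3] z:[9,49] -> miss, prune

9 AABB tests over nodes [0, 12, 2, 7, 10, 15, 22, 19, 14]; 1 leaf entered; closest P20.

== RESULT ==
20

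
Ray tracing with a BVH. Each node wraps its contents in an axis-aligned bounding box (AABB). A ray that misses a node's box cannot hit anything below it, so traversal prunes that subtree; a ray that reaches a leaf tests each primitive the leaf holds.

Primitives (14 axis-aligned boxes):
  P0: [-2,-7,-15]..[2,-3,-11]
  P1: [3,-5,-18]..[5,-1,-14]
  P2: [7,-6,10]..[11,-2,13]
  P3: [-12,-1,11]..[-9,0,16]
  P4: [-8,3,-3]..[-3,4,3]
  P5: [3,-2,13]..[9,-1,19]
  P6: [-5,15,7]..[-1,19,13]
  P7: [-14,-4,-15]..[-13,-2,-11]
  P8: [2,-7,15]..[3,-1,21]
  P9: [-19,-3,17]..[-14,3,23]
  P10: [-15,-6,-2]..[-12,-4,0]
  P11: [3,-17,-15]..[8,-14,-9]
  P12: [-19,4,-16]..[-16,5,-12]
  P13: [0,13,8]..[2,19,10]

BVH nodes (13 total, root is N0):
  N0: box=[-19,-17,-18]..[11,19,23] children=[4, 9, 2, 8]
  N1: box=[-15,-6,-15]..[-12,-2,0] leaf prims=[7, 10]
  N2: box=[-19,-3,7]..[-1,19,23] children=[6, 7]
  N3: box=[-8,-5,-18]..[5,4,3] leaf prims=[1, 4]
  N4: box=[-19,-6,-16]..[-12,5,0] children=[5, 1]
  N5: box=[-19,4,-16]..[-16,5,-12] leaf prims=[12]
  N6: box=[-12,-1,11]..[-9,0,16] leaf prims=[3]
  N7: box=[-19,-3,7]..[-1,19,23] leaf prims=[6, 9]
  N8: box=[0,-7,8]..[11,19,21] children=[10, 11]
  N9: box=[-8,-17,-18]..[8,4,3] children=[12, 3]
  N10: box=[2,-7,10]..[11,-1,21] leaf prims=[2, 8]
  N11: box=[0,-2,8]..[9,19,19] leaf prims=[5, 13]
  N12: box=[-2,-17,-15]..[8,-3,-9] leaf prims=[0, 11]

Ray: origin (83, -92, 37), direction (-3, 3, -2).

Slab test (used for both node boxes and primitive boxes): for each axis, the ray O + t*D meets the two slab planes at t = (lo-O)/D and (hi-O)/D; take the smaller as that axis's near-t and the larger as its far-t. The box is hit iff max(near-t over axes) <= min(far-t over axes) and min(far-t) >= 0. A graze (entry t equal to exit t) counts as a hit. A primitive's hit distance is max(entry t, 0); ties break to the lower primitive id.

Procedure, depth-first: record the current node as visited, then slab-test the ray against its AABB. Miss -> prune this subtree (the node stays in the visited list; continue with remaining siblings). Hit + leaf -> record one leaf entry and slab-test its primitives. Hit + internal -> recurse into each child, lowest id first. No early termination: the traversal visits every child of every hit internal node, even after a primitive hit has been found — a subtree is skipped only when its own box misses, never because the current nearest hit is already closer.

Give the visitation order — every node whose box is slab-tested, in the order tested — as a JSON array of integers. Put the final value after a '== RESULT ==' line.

Trace the traversal:
N0 x:[24,34] y:[25,37] z:[7,55/2] -> hit [25,55/2], descend [2, 4, 8, 9]
  N2 x:[28,34] y:[89/3,37] z:[7,15] -> miss, prune
  N4 x:[95/3,34] y:[86/3,97/3] z:[37/2,53/2] -> miss, prune
  N8 x:[24,83/3] y:[85/3,37] z:[8,29/2] -> miss, prune
  N9 x:[25,91/3] y:[25,32] z:[17,55/2] -> hit [25,55/2], descend [3, 12]
    N3 x:[26,91/3] y:[29,32] z:[17,55/2] -> miss, prune
    N12 x:[25,85/3] y:[25,89/3] z:[23,26] -> hit [25,26] leaf, test {P0(miss), P11@t=25}

order=[0, 2, 4, 8, 9, 3, 12]  |boxes|=7  |leaves|=1  hit=P11

== RESULT ==
[0, 2, 4, 8, 9, 3, 12]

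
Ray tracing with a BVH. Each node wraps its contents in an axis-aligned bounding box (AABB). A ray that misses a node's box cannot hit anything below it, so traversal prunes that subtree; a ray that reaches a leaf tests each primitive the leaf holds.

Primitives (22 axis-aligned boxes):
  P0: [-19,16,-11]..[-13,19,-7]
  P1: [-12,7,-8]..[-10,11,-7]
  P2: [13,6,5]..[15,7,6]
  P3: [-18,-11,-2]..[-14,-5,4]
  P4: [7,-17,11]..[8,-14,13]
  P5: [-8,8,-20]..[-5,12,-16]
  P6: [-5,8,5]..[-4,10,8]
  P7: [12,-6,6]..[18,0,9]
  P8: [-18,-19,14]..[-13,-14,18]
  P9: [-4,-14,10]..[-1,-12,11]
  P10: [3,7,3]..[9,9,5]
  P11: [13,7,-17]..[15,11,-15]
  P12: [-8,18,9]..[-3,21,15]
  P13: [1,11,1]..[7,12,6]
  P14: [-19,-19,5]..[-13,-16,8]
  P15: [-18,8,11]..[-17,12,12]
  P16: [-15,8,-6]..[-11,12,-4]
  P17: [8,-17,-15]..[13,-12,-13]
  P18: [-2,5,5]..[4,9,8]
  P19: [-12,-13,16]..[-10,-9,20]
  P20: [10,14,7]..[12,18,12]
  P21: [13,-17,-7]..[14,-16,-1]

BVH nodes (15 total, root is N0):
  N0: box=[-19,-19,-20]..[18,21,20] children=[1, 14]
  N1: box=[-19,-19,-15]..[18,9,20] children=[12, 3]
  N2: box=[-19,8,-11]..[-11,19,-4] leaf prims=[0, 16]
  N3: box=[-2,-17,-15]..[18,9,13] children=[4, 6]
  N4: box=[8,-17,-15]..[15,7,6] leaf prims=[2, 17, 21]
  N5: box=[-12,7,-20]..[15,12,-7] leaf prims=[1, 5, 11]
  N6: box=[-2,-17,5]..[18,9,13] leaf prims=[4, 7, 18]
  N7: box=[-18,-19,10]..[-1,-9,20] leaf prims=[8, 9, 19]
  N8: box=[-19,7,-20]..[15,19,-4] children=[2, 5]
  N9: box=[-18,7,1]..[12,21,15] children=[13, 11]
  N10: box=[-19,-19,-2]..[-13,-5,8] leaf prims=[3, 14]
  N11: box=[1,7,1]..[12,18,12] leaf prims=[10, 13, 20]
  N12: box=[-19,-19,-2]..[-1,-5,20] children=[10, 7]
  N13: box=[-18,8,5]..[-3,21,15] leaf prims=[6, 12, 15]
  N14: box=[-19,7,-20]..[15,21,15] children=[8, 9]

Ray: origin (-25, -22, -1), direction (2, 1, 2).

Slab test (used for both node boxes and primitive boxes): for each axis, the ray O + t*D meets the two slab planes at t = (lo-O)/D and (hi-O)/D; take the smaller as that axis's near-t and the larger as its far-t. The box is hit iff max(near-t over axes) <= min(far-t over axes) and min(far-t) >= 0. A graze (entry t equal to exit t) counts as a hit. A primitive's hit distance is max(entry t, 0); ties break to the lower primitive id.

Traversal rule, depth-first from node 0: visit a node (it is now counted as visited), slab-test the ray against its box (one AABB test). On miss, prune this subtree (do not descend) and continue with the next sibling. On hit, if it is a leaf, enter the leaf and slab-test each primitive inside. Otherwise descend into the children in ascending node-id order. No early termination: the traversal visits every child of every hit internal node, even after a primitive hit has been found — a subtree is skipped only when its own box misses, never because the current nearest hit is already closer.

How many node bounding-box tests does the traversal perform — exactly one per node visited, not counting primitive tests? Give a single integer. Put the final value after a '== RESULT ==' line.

Traverse from the root:
N0 x:[3,43/2] y:[3,43] z:[-19/2,21/2] -> hit [3,21/2], descend [1, 14]
  N1 x:[3,43/2] y:[3,31] z:[-7,21/2] -> hit [3,21/2], descend [3, 12]
    N3 x:[23/2,43/2] y:[5,31] z:[-7,7] -> miss, prune
    N12 x:[3,12] y:[3,17] z:[-1/2,21/2] -> hit [3,21/2], descend [7, 10]
      N7 x:[7/2,12] y:[3,13] z:[11/2,21/2] -> hit [11/2,21/2] leaf, test {P8(miss), P9(miss), P19(miss)}
      N10 x:[3,6] y:[3,17] z:[-1/2,9/2] -> hit [3,9/2] leaf, test {P3(miss), P14@t=3}
  N14 x:[3,20] y:[29,43] z:[-19/2,8] -> miss, prune

7 AABB tests over nodes [0, 1, 3, 12, 7, 10, 14]; 2 leaves entered; closest P14.

== RESULT ==
7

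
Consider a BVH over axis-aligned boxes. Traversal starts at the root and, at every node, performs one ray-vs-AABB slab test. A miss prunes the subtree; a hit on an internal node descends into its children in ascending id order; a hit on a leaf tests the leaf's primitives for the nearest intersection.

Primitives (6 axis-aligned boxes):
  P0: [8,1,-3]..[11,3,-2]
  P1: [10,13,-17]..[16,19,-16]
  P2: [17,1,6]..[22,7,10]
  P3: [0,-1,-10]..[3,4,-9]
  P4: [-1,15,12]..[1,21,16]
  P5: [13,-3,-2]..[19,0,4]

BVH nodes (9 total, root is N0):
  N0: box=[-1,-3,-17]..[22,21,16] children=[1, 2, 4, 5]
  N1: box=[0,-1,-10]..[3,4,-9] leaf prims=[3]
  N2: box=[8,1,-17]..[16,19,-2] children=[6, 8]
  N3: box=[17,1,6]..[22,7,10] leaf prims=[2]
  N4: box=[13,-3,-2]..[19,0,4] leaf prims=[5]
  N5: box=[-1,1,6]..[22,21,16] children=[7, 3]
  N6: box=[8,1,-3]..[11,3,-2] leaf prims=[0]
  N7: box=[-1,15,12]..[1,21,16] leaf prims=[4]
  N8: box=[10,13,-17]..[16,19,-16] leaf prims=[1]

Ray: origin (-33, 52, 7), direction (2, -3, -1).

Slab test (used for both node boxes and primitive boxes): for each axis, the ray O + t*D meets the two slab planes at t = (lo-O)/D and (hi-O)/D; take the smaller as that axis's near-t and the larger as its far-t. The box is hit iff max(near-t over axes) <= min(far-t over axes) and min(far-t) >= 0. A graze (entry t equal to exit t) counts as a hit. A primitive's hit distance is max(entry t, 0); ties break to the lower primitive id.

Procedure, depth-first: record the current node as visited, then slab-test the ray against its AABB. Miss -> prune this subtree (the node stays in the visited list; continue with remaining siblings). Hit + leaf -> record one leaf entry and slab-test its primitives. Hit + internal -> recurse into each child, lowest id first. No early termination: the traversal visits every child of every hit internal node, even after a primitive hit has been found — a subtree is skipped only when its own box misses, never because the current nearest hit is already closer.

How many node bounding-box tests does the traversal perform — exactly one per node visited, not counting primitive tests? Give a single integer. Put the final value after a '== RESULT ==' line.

Walk:
N0 x:[16,55/2] y:[31/3,55/3] z:[-9,24] -> hit [16,55/3], descend [1, 2, 4, 5]
  N1 x:[33/2,18] y:[16,53/3] z:[16,17] -> hit [33/2,17] leaf, test {P3@t=33/2}
  N2 x:[41/2,49/2] y:[11,17] z:[9,24] -> miss, prune
  N4 x:[23,26] y:[52/3,55/3] z:[3,9] -> miss, prune
  N5 x:[16,55/2] y:[31/3,17] z:[-9,1] -> miss, prune

Summary -> nodes [0, 1, 2, 4, 5]; box-tests=5; leaf-entries=1; first=P3

== RESULT ==
5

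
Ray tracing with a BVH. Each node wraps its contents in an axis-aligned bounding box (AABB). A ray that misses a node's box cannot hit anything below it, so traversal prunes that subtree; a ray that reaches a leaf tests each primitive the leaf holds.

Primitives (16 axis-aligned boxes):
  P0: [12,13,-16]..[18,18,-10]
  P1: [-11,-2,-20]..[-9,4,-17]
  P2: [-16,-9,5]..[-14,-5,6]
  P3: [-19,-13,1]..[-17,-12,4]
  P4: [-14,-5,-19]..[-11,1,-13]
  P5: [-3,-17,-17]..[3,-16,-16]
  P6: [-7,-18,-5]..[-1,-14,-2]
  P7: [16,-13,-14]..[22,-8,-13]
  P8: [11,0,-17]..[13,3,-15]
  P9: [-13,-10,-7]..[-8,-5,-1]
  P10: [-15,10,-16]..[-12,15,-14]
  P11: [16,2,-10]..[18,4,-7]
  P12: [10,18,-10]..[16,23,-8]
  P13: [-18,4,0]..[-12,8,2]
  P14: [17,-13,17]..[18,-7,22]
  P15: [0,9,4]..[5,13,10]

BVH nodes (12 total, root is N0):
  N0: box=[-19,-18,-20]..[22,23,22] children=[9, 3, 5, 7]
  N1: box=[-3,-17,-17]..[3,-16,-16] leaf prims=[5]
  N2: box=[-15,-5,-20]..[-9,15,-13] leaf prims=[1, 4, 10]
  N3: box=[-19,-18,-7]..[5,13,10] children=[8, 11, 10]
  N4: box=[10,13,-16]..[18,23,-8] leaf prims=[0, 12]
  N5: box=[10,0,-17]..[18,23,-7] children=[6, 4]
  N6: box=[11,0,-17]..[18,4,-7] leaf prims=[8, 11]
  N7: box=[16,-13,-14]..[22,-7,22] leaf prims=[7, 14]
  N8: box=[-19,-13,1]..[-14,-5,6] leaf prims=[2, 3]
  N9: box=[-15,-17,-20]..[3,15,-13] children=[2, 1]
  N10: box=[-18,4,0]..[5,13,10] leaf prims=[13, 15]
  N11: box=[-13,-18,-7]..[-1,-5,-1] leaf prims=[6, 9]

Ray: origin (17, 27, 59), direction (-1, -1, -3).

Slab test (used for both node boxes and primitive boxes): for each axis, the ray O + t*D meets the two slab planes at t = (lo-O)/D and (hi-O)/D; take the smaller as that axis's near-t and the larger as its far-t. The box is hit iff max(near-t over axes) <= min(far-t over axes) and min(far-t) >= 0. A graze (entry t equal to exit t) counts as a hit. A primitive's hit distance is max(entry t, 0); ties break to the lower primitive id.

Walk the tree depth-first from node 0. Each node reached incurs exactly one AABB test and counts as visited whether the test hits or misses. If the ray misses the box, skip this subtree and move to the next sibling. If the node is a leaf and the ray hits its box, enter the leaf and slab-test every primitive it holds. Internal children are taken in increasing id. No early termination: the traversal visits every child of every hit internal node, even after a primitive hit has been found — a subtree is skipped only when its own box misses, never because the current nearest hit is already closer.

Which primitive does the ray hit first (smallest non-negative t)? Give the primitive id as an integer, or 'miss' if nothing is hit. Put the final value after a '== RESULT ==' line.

Walk:
N0 x:[-5,36] y:[4,45] z:[37/3,79/3] -> hit [37/3,79/3], descend [3, 5, 7, 9]
  N3 x:[12,36] y:[14,45] z:[49/3,22] -> hit [49/3,22], descend [8, 10, 11]
    N8 x:[31,36] y:[32,40] z:[53/3,58/3] -> miss, prune
    N10 x:[12,35] y:[14,23] z:[49/3,59/3] -> hit [49/3,59/3] leaf, test {P13(miss), P15@t=49/3}
    N11 x:[18,30] y:[32,45] z:[20,22] -> miss, prune
  N5 x:[-1,7] y:[4,27] z:[22,76/3] -> miss, prune
  N7 x:[-5,1] y:[34,40] z:[37/3,73/3] -> miss, prune
  N9 x:[14,32] y:[12,44] z:[24,79/3] -> hit [24,79/3], descend [1, 2]
    N1 x:[14,20] y:[43,44] z:[25,76/3] -> miss, prune
    N2 x:[26,32] y:[12,32] z:[24,79/3] -> hit [26,79/3] leaf, test {P1@t=26, P4(miss), P10(miss)}

10 AABB tests over nodes [0, 3, 8, 10, 11, 5, 7, 9, 1, 2]; 2 leaves entered; closest P15.

== RESULT ==
15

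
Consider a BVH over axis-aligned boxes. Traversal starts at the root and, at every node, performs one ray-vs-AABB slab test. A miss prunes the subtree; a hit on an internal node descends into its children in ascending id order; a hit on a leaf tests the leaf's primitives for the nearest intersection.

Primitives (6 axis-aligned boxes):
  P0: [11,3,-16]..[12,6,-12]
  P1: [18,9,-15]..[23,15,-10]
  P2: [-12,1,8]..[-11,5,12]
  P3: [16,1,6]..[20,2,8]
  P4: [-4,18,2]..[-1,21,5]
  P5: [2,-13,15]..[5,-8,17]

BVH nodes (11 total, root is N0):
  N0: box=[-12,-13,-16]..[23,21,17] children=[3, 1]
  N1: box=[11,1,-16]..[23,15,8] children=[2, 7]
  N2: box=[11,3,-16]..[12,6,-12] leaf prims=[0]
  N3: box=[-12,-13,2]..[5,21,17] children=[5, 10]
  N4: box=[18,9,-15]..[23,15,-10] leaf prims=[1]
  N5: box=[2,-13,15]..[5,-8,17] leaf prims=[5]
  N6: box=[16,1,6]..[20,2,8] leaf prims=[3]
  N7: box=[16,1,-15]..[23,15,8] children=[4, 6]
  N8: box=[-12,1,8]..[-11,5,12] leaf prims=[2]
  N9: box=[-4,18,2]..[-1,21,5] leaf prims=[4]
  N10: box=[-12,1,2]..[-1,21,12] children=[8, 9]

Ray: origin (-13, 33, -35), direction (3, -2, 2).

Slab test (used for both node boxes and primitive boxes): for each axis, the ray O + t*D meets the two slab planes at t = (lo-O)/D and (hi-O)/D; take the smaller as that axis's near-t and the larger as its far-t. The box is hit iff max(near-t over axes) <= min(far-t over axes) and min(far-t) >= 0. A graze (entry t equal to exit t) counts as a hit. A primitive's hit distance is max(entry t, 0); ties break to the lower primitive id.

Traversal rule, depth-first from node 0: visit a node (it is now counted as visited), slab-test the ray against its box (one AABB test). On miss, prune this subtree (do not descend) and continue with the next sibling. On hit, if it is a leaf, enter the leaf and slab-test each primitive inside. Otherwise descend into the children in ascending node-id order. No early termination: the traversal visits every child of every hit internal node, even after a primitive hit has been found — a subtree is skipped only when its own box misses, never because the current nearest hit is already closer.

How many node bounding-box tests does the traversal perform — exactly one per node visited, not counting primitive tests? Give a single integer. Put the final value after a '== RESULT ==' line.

Trace the traversal:
N0 x:[1/3,12] y:[6,23] z:[19/2,26] -> hit [19/2,12], descend [1, 3]
  N1 x:[8,12] y:[9,16] z:[19/2,43/2] -> hit [19/2,12], descend [2, 7]
    N2 x:[8,25/3] y:[27/2,15] z:[19/2,23/2] -> miss, prune
    N7 x:[29/3,12] y:[9,16] z:[10,43/2] -> hit [10,12], descend [4, 6]
      N4 x:[31/3,12] y:[9,12] z:[10,25/2] -> hit [31/3,12] leaf, test {P1@t=31/3}
      N6 x:[29/3,11] y:[31/2,16] z:[41/2,43/2] -> miss, prune
  N3 x:[1/3,6] y:[6,23] z:[37/2,26] -> miss, prune

7 AABB tests over nodes [0, 1, 2, 7, 4, 6, 3]; 1 leaf entered; closest P1.

== RESULT ==
7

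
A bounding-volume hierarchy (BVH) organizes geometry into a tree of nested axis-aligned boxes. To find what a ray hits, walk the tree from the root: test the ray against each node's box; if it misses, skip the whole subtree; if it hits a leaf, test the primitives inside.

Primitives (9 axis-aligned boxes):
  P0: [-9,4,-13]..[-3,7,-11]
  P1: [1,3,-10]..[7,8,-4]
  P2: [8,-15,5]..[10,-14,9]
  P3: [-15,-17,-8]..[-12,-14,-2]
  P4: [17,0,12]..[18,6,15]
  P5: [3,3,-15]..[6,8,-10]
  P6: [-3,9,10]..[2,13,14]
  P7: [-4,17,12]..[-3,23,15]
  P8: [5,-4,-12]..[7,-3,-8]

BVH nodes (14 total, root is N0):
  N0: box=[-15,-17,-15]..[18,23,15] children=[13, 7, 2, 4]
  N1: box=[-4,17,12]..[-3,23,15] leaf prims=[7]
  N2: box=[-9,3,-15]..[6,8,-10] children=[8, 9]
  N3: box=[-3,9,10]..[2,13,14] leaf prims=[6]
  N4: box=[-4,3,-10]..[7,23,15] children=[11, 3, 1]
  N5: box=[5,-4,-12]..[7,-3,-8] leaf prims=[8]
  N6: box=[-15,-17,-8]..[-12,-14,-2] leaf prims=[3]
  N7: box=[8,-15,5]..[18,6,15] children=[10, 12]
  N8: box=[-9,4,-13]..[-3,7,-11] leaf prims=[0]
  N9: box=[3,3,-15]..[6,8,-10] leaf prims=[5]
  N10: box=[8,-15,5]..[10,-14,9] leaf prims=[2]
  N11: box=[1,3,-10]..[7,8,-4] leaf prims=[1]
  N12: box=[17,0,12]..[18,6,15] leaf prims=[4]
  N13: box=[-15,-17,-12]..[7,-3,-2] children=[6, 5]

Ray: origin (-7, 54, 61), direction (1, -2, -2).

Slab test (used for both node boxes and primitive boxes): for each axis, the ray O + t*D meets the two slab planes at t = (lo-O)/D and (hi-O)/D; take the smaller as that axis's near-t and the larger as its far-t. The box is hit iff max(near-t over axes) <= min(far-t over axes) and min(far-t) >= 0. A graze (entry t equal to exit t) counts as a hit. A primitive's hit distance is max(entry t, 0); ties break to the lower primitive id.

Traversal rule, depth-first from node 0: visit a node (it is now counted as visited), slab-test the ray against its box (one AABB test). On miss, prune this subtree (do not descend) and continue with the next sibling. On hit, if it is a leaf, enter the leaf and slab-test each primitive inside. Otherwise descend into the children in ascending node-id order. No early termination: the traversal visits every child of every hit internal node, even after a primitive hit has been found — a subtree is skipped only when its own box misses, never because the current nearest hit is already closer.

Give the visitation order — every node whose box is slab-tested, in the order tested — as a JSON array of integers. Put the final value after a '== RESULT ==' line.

Walk:
N0 x:[-8,25] y:[31/2,71/2] z:[23,38] -> hit [23,25], descend [2, 4, 7, 13]
  N2 x:[-2,13] y:[23,51/2] z:[71/2,38] -> miss, prune
  N4 x:[3,14] y:[31/2,51/2] z:[23,71/2] -> miss, prune
  N7 x:[15,25] y:[24,69/2] z:[23,28] -> hit [24,25], descend [10, 12]
    N10 x:[15,17] y:[34,69/2] z:[26,28] -> miss, prune
    N12 x:[24,25] y:[24,27] z:[23,49/2] -> hit [24,49/2] leaf, test {P4@t=24}
  N13 x:[-8,14] y:[57/2,71/2] z:[63/2,73/2] -> miss, prune

Summary -> nodes [0, 2, 4, 7, 10, 12, 13]; box-tests=7; leaf-entries=1; first=P4

== RESULT ==
[0, 2, 4, 7, 10, 12, 13]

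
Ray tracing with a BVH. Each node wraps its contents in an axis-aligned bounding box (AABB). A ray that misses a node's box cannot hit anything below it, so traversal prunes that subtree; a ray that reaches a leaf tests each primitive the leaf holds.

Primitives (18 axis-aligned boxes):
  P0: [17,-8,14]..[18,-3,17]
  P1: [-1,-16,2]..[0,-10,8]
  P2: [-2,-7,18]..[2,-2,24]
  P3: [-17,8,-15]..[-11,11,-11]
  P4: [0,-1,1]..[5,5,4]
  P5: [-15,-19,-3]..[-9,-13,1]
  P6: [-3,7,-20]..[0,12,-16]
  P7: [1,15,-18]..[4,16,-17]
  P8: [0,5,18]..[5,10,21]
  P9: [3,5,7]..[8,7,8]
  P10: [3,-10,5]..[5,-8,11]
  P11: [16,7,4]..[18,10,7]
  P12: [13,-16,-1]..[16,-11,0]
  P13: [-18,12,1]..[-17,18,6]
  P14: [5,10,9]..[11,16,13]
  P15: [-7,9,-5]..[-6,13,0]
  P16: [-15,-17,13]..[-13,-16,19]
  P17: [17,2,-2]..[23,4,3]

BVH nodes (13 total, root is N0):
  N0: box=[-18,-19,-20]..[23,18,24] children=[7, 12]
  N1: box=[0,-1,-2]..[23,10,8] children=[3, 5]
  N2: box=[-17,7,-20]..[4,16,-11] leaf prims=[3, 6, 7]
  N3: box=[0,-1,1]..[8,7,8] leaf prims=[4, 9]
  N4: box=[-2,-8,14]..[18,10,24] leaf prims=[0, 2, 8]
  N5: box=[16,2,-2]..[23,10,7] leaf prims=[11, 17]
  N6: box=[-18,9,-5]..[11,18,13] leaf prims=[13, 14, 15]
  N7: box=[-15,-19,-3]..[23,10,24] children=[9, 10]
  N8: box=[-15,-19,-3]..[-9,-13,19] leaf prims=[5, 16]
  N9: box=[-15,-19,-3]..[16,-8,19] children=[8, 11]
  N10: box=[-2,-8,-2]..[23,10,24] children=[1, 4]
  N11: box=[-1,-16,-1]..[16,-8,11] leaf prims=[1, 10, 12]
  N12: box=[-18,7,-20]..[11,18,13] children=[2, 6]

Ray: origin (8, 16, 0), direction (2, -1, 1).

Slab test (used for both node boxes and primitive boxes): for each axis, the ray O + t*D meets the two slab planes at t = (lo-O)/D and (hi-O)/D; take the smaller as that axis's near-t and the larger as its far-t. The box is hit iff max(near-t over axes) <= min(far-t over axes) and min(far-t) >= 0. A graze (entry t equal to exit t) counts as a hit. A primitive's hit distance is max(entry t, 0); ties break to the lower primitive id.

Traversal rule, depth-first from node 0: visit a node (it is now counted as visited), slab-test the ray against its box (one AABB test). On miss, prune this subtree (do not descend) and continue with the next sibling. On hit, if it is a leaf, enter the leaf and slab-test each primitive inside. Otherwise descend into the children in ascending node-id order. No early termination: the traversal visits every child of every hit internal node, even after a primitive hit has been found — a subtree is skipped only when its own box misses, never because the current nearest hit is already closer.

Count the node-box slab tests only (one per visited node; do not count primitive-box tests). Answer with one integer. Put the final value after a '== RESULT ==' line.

Trace the traversal:
N0 x:[-13,15/2] y:[-2,35] z:[-20,24] -> hit [-2,15/2], descend [7, 12]
  N7 x:[-23/2,15/2] y:[6,35] z:[-3,24] -> hit [6,15/2], descend [9, 10]
    N9 x:[-23/2,4] y:[24,35] z:[-3,19] -> miss, prune
    N10 x:[-5,15/2] y:[6,24] z:[-2,24] -> hit [6,15/2], descend [1, 4]
      N1 x:[-4,15/2] y:[6,17] z:[-2,8] -> hit [6,15/2], descend [3, 5]
        N3 x:[-4,0] y:[9,17] z:[1,8] -> miss, prune
        N5 x:[4,15/2] y:[6,14] z:[-2,7] -> hit [6,7] leaf, test {P11(miss), P17(miss)}
      N4 x:[-5,5] y:[6,24] z:[14,24] -> miss, prune
  N12 x:[-13,3/2] y:[-2,9] z:[-20,13] -> hit [-2,3/2], descend [2, 6]
    N2 x:[-25/2,-2] y:[0,9] z:[-20,-11] -> miss, prune
    N6 x:[-13,3/2] y:[-2,7] z:[-5,13] -> hit [-2,3/2] leaf, test {P13(miss), P14(miss), P15(miss)}

Visited [0, 7, 9, 10, 1, 3, 5, 4, 12, 2, 6]. Tests: 11 box, 2 leaf. Nearest: miss.

== RESULT ==
11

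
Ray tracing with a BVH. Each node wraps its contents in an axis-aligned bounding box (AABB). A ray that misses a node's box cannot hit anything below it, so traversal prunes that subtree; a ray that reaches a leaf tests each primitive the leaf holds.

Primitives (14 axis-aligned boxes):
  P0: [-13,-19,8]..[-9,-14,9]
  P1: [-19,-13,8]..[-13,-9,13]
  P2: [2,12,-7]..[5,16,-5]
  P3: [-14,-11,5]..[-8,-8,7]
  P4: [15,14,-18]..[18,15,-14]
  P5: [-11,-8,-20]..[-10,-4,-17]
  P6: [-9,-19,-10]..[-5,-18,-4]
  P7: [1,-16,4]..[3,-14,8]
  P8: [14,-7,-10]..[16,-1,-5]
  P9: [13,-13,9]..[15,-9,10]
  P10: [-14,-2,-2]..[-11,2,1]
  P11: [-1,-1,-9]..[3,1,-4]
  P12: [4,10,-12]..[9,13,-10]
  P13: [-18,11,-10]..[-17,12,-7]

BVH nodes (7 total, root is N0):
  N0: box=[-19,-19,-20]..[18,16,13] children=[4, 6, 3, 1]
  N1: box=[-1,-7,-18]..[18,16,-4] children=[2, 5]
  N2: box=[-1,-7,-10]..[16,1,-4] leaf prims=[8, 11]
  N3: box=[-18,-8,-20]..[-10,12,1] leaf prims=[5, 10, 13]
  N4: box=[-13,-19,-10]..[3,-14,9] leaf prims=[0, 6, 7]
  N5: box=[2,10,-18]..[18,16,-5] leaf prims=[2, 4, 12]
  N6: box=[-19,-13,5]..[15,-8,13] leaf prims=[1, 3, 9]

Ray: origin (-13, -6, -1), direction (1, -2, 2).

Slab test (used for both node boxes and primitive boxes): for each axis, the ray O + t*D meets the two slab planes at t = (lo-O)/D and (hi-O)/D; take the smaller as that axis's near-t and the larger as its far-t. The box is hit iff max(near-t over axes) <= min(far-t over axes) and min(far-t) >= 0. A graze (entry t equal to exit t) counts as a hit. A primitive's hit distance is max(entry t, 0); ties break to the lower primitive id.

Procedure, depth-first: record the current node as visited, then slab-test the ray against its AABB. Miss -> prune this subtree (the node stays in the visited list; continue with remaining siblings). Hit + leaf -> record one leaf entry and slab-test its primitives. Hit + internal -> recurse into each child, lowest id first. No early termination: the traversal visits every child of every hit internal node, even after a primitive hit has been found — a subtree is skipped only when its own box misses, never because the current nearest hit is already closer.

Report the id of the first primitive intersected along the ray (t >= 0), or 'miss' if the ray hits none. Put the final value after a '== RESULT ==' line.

Traverse from the root:
N0 x:[-6,31] y:[-11,13/2] z:[-19/2,7] -> hit [-6,13/2], descend [1, 3, 4, 6]
  N1 x:[12,31] y:[-11,1/2] z:[-17/2,-3/2] -> miss, prune
  N3 x:[-5,3] y:[-9,1] z:[-19/2,1] -> hit [-5,1] leaf, test {P5(miss), P10(miss), P13(miss)}
  N4 x:[0,16] y:[4,13/2] z:[-9/2,5] -> hit [4,5] leaf, test {P0(miss), P6(miss), P7(miss)}
  N6 x:[-6,28] y:[1,7/2] z:[3,7] -> hit [3,7/2] leaf, test {P1(miss), P3(miss), P9(miss)}

Summary -> nodes [0, 1, 3, 4, 6]; box-tests=5; leaf-entries=3; first=miss

== RESULT ==
miss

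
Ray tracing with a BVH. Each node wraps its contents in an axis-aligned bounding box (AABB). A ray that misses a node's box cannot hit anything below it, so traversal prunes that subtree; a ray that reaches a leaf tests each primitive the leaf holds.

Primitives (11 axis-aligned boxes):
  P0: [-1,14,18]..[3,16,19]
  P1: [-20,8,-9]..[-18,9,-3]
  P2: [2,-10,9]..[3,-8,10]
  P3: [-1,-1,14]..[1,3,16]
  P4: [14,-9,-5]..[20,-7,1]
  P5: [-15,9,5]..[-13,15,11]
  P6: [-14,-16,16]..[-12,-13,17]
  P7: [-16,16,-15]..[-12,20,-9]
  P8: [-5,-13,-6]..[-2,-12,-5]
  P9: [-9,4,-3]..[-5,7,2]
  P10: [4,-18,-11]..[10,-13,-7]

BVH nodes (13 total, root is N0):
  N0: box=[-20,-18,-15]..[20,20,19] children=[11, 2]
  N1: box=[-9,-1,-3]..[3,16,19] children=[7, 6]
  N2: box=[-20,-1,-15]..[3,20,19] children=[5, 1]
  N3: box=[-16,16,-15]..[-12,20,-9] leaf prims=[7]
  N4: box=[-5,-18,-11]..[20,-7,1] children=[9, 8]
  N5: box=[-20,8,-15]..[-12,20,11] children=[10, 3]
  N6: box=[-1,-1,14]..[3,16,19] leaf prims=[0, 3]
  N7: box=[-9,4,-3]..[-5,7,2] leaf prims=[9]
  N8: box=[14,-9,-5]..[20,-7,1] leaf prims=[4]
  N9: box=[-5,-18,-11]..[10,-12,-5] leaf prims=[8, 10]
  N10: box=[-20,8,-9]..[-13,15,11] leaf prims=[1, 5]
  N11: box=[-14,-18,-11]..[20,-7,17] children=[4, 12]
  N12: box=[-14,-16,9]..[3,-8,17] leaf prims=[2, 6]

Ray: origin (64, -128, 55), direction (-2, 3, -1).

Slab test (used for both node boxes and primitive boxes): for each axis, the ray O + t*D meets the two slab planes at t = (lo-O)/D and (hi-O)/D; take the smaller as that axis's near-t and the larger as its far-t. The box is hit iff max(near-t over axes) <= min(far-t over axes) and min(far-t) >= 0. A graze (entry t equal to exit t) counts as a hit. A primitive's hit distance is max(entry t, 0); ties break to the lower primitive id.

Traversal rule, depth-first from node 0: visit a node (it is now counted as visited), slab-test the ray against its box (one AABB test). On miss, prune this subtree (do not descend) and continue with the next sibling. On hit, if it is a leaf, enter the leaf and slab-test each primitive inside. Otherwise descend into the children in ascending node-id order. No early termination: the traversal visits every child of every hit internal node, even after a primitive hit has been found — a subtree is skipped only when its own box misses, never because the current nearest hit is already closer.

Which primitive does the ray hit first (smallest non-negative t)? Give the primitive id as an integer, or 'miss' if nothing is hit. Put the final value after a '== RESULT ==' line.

Trace the traversal:
N0 x:[22,42] y:[110/3,148/3] z:[36,70] -> hit [110/3,42], descend [2, 11]
  N2 x:[61/2,42] y:[127/3,148/3] z:[36,70] -> miss, prune
  N11 x:[22,39] y:[110/3,121/3] z:[38,66] -> hit [38,39], descend [4, 12]
    N4 x:[22,69/2] y:[110/3,121/3] z:[54,66] -> miss, prune
    N12 x:[61/2,39] y:[112/3,40] z:[38,46] -> hit [38,39] leaf, test {P2(miss), P6@t=38}

5 AABB tests over nodes [0, 2, 11, 4, 12]; 1 leaf entered; closest P6.

== RESULT ==
6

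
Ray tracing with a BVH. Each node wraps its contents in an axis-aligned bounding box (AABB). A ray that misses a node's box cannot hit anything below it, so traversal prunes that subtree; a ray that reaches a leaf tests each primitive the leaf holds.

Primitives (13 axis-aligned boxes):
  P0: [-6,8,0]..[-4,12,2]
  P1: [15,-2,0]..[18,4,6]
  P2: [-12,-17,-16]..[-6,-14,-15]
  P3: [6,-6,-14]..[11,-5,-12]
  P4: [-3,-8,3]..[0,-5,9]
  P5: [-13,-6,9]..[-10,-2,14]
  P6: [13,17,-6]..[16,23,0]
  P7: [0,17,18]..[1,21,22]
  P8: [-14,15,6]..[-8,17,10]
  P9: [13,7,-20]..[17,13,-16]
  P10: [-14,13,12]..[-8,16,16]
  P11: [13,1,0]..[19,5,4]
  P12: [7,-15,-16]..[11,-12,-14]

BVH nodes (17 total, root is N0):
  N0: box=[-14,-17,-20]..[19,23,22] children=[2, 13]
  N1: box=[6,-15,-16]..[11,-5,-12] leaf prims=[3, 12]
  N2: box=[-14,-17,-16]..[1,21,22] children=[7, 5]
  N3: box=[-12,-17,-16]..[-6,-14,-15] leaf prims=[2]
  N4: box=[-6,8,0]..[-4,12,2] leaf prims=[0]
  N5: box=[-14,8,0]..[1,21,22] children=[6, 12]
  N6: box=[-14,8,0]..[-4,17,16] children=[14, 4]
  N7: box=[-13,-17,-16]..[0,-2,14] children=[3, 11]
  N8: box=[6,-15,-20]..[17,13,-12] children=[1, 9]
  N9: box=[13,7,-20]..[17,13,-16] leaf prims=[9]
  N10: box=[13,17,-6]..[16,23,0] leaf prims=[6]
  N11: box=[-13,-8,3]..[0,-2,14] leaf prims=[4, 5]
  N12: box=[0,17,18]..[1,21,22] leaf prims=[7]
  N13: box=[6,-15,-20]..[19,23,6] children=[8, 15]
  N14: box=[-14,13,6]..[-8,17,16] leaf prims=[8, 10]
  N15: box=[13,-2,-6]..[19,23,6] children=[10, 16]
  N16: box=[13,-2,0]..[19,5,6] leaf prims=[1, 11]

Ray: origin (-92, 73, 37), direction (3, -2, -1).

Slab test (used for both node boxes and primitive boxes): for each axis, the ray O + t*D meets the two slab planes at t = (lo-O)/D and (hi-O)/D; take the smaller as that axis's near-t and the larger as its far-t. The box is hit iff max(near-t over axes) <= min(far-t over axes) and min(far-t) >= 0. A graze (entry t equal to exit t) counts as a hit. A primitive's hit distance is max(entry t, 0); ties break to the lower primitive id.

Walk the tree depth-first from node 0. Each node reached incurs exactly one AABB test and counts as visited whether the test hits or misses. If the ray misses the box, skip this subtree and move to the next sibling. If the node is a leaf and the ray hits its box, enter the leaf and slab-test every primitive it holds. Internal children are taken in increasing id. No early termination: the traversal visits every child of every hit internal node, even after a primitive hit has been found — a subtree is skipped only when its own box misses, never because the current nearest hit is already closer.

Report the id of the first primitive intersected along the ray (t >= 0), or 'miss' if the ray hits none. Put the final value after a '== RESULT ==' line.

Trace the traversal:
N0 x:[26,37] y:[25,45] z:[15,57] -> hit [26,37], descend [2, 13]
  N2 x:[26,31] y:[26,45] z:[15,53] -> hit [26,31], descend [5, 7]
    N5 x:[26,31] y:[26,65/2] z:[15,37] -> hit [26,31], descend [6, 12]
      N6 x:[26,88/3] y:[28,65/2] z:[21,37] -> hit [28,88/3], descend [4, 14]
        N4 x:[86/3,88/3] y:[61/2,65/2] z:[35,37] -> miss, prune
        N14 x:[26,28] y:[28,30] z:[21,31] -> hit [28,28] leaf, test {P8@t=28, P10(miss)}
      N12 x:[92/3,31] y:[26,28] z:[15,19] -> miss, prune
    N7 x:[79/3,92/3] y:[75/2,45] z:[23,53] -> miss, prune
  N13 x:[98/3,37] y:[25,44] z:[31,57] -> hit [98/3,37], descend [8, 15]
    N8 x:[98/3,109/3] y:[30,44] z:[49,57] -> miss, prune
    N15 x:[35,37] y:[25,75/2] z:[31,43] -> hit [35,37], descend [10, 16]
      N10 x:[35,36] y:[25,28] z:[37,43] -> miss, prune
      N16 x:[35,37] y:[34,75/2] z:[31,37] -> hit [35,37] leaf, test {P1@t=107/3, P11@t=35}

order=[0, 2, 5, 6, 4, 14, 12, 7, 13, 8, 15, 10, 16]  |boxes|=13  |leaves|=2  hit=P8

== RESULT ==
8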